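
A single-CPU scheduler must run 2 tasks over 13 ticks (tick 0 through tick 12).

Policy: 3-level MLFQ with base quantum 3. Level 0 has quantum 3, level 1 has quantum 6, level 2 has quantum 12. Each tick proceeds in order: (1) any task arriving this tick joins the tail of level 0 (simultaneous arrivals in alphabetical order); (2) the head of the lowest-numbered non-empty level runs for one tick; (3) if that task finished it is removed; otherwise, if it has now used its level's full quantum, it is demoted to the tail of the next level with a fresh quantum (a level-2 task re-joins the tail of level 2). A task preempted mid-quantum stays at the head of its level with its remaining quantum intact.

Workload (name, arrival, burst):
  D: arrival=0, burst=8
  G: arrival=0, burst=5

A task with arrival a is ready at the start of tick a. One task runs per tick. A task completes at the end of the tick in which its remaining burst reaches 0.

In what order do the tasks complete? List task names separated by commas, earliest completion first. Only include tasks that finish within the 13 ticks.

t=0: L0/L1/L2 = DG/-/- → run D
t=1: L0/L1/L2 = DG/-/- → run D
t=2: L0/L1/L2 = DG/-/- → run D
t=3: L0/L1/L2 = G/D/- → run G
t=4: L0/L1/L2 = G/D/- → run G
t=5: L0/L1/L2 = G/D/- → run G
t=6: L0/L1/L2 = -/DG/- → run D
t=7: L0/L1/L2 = -/DG/- → run D
t=8: L0/L1/L2 = -/DG/- → run D
t=9: L0/L1/L2 = -/DG/- → run D
t=10: L0/L1/L2 = -/DG/- → run D
t=11: L0/L1/L2 = -/G/- → run G
t=12: L0/L1/L2 = -/G/- → run G

completion order = D, G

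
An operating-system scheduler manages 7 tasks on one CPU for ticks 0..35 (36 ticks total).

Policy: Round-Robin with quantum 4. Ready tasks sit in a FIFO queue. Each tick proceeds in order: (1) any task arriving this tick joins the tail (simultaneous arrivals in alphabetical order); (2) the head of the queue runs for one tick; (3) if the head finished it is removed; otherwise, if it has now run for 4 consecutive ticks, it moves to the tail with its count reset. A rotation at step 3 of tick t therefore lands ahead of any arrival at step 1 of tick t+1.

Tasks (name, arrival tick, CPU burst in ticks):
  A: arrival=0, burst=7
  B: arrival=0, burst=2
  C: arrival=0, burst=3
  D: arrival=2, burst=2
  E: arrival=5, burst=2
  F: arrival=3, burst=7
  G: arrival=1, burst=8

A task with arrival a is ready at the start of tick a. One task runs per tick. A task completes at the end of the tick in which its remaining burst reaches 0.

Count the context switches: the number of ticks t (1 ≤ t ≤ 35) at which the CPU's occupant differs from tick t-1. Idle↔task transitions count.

t=0: queue=[A,B,C] q_used=0 → run A
t=1: queue=[A,B,C,G] q_used=1 → run A
t=2: queue=[A,B,C,G,D] q_used=2 → run A
t=3: queue=[A,B,C,G,D,F] q_used=3 → run A
t=4: queue=[B,C,G,D,F,A] q_used=0 → run B
t=5: queue=[B,C,G,D,F,A,E] q_used=1 → run B
t=6: queue=[C,G,D,F,A,E] q_used=0 → run C
t=7: queue=[C,G,D,F,A,E] q_used=1 → run C
t=8: queue=[C,G,D,F,A,E] q_used=2 → run C
t=9: queue=[G,D,F,A,E] q_used=0 → run G
t=10: queue=[G,D,F,A,E] q_used=1 → run G
t=11: queue=[G,D,F,A,E] q_used=2 → run G
t=12: queue=[G,D,F,A,E] q_used=3 → run G
t=13: queue=[D,F,A,E,G] q_used=0 → run D
t=14: queue=[D,F,A,E,G] q_used=1 → run D
t=15: queue=[F,A,E,G] q_used=0 → run F
t=16: queue=[F,A,E,G] q_used=1 → run F
t=17: queue=[F,A,E,G] q_used=2 → run F
t=18: queue=[F,A,E,G] q_used=3 → run F
t=19: queue=[A,E,G,F] q_used=0 → run A
t=20: queue=[A,E,G,F] q_used=1 → run A
t=21: queue=[A,E,G,F] q_used=2 → run A
t=22: queue=[E,G,F] q_used=0 → run E
t=23: queue=[E,G,F] q_used=1 → run E
t=24: queue=[G,F] q_used=0 → run G
t=25: queue=[G,F] q_used=1 → run G
t=26: queue=[G,F] q_used=2 → run G
t=27: queue=[G,F] q_used=3 → run G
t=28: queue=[F] q_used=0 → run F
t=29: queue=[F] q_used=1 → run F
t=30: queue=[F] q_used=2 → run F
t=31: (idle)
t=32: (idle)
t=33: (idle)
t=34: (idle)
t=35: (idle)

context switches = 10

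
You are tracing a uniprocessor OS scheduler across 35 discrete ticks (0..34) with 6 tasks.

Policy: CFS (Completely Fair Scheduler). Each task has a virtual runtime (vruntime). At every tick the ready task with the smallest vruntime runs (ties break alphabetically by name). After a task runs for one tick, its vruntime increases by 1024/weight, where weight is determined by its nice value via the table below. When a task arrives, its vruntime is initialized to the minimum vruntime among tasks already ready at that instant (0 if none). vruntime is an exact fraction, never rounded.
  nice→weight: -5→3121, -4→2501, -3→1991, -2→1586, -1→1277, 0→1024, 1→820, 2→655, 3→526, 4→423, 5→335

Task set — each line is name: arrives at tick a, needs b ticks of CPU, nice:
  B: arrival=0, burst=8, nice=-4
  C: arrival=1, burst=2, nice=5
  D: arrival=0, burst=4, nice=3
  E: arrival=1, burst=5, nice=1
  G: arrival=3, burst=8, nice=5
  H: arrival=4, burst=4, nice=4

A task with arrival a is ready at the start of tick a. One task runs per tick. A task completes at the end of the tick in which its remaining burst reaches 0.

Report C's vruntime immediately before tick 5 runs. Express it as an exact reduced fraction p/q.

vruntime(C, start of tick 5) = 1024/335

t=0: vr[B=0 D=0] → run B
t=1: vr[B=1024/2501 C=0 D=0 E=0] → run C
t=2: vr[B=1024/2501 C=1024/335 D=0 E=0] → run D
t=3: vr[B=1024/2501 C=1024/335 D=512/263 E=0 G=0] → run E
t=4: vr[B=1024/2501 C=1024/335 D=512/263 E=256/205 G=0 H=0] → run G
t=5: vr[B=1024/2501 C=1024/335 D=512/263 E=256/205 G=1024/335 H=0] → run H
t=6: vr[B=1024/2501 C=1024/335 D=512/263 E=256/205 G=1024/335 H=1024/423] → run B
t=7: vr[B=2048/2501 C=1024/335 D=512/263 E=256/205 G=1024/335 H=1024/423] → run B
t=8: vr[B=3072/2501 C=1024/335 D=512/263 E=256/205 G=1024/335 H=1024/423] → run B
t=9: vr[B=4096/2501 C=1024/335 D=512/263 E=256/205 G=1024/335 H=1024/423] → run E
t=10: vr[B=4096/2501 C=1024/335 D=512/263 E=512/205 G=1024/335 H=1024/423] → run B
t=11: vr[B=5120/2501 C=1024/335 D=512/263 E=512/205 G=1024/335 H=1024/423] → run D
t=12: vr[B=5120/2501 C=1024/335 D=1024/263 E=512/205 G=1024/335 H=1024/423] → run B
t=13: vr[B=6144/2501 C=1024/335 D=1024/263 E=512/205 G=1024/335 H=1024/423] → run H
t=14: vr[B=6144/2501 C=1024/335 D=1024/263 E=512/205 G=1024/335 H=2048/423] → run B
t=15: vr[B=7168/2501 C=1024/335 D=1024/263 E=512/205 G=1024/335 H=2048/423] → run E
t=16: vr[B=7168/2501 C=1024/335 D=1024/263 E=768/205 G=1024/335 H=2048/423] → run B
t=17: vr[C=1024/335 D=1024/263 E=768/205 G=1024/335 H=2048/423] → run C
t=18: vr[D=1024/263 E=768/205 G=1024/335 H=2048/423] → run G
t=19: vr[D=1024/263 E=768/205 G=2048/335 H=2048/423] → run E
t=20: vr[D=1024/263 E=1024/205 G=2048/335 H=2048/423] → run D
t=21: vr[D=1536/263 E=1024/205 G=2048/335 H=2048/423] → run H
t=22: vr[D=1536/263 E=1024/205 G=2048/335 H=1024/141] → run E
t=23: vr[D=1536/263 G=2048/335 H=1024/141] → run D
t=24: vr[G=2048/335 H=1024/141] → run G
t=25: vr[G=3072/335 H=1024/141] → run H
t=26: vr[G=3072/335] → run G
t=27: vr[G=4096/335] → run G
t=28: vr[G=1024/67] → run G
t=29: vr[G=6144/335] → run G
t=30: vr[G=7168/335] → run G
t=31: (idle)
t=32: (idle)
t=33: (idle)
t=34: (idle)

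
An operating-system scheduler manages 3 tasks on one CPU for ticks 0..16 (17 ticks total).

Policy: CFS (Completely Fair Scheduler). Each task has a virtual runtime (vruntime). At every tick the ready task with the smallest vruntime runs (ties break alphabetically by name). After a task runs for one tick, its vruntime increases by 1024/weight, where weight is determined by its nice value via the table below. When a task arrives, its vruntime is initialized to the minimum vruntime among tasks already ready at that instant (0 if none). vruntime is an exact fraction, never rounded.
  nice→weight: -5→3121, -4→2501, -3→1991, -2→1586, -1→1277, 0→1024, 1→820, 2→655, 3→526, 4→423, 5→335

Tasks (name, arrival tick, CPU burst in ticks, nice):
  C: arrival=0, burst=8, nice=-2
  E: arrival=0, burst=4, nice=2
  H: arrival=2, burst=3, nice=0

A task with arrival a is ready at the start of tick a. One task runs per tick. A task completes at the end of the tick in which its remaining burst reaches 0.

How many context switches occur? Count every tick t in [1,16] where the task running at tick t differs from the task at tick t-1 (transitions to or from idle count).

context switches = 12

t=0: vr[C=0 E=0] → run C
t=1: vr[C=512/793 E=0] → run E
t=2: vr[C=512/793 E=1024/655 H=512/793] → run C
t=3: vr[C=1024/793 E=1024/655 H=512/793] → run H
t=4: vr[C=1024/793 E=1024/655 H=1305/793] → run C
t=5: vr[C=1536/793 E=1024/655 H=1305/793] → run E
t=6: vr[C=1536/793 E=2048/655 H=1305/793] → run H
t=7: vr[C=1536/793 E=2048/655 H=2098/793] → run C
t=8: vr[C=2048/793 E=2048/655 H=2098/793] → run C
t=9: vr[C=2560/793 E=2048/655 H=2098/793] → run H
t=10: vr[C=2560/793 E=2048/655] → run E
t=11: vr[C=2560/793 E=3072/655] → run C
t=12: vr[C=3072/793 E=3072/655] → run C
t=13: vr[C=3584/793 E=3072/655] → run C
t=14: vr[E=3072/655] → run E
t=15: (idle)
t=16: (idle)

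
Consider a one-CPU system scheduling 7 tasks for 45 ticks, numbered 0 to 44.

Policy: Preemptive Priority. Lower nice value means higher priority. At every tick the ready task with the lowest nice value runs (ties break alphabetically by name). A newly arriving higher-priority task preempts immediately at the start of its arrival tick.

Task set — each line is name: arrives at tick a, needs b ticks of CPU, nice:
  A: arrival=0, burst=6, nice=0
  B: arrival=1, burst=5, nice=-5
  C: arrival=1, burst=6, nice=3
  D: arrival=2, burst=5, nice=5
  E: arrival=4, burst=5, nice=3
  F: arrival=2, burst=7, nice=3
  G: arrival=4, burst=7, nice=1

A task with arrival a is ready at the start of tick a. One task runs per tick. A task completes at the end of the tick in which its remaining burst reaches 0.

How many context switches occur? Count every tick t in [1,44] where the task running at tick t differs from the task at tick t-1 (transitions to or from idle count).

t=0: ready={A} → run A
t=1: ready={A,B,C} → run B
t=2: ready={A,B,C,D,F} → run B
t=3: ready={A,B,C,D,F} → run B
t=4: ready={A,B,C,D,E,F,G} → run B
t=5: ready={A,B,C,D,E,F,G} → run B
t=6: ready={A,C,D,E,F,G} → run A
t=7: ready={A,C,D,E,F,G} → run A
t=8: ready={A,C,D,E,F,G} → run A
t=9: ready={A,C,D,E,F,G} → run A
t=10: ready={A,C,D,E,F,G} → run A
t=11: ready={C,D,E,F,G} → run G
t=12: ready={C,D,E,F,G} → run G
t=13: ready={C,D,E,F,G} → run G
t=14: ready={C,D,E,F,G} → run G
t=15: ready={C,D,E,F,G} → run G
t=16: ready={C,D,E,F,G} → run G
t=17: ready={C,D,E,F,G} → run G
t=18: ready={C,D,E,F} → run C
t=19: ready={C,D,E,F} → run C
t=20: ready={C,D,E,F} → run C
t=21: ready={C,D,E,F} → run C
t=22: ready={C,D,E,F} → run C
t=23: ready={C,D,E,F} → run C
t=24: ready={D,E,F} → run E
t=25: ready={D,E,F} → run E
t=26: ready={D,E,F} → run E
t=27: ready={D,E,F} → run E
t=28: ready={D,E,F} → run E
t=29: ready={D,F} → run F
t=30: ready={D,F} → run F
t=31: ready={D,F} → run F
t=32: ready={D,F} → run F
t=33: ready={D,F} → run F
t=34: ready={D,F} → run F
t=35: ready={D,F} → run F
t=36: ready={D} → run D
t=37: ready={D} → run D
t=38: ready={D} → run D
t=39: ready={D} → run D
t=40: ready={D} → run D
t=41: (idle)
t=42: (idle)
t=43: (idle)
t=44: (idle)

context switches = 8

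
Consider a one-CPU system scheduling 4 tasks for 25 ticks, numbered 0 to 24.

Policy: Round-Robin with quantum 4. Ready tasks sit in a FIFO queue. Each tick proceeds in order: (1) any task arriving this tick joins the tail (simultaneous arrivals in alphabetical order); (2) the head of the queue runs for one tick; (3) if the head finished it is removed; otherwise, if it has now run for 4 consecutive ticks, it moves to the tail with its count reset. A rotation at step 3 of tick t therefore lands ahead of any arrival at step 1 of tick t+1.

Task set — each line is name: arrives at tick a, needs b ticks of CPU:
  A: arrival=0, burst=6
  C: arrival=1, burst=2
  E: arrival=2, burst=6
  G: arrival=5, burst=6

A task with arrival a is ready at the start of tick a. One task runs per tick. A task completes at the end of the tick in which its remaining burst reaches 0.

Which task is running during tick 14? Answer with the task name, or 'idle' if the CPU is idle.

running at tick 14 = G

t=0: queue=[A] q_used=0 → run A
t=1: queue=[A,C] q_used=1 → run A
t=2: queue=[A,C,E] q_used=2 → run A
t=3: queue=[A,C,E] q_used=3 → run A
t=4: queue=[C,E,A] q_used=0 → run C
t=5: queue=[C,E,A,G] q_used=1 → run C
t=6: queue=[E,A,G] q_used=0 → run E
t=7: queue=[E,A,G] q_used=1 → run E
t=8: queue=[E,A,G] q_used=2 → run E
t=9: queue=[E,A,G] q_used=3 → run E
t=10: queue=[A,G,E] q_used=0 → run A
t=11: queue=[A,G,E] q_used=1 → run A
t=12: queue=[G,E] q_used=0 → run G
t=13: queue=[G,E] q_used=1 → run G
t=14: queue=[G,E] q_used=2 → run G
t=15: queue=[G,E] q_used=3 → run G
t=16: queue=[E,G] q_used=0 → run E
t=17: queue=[E,G] q_used=1 → run E
t=18: queue=[G] q_used=0 → run G
t=19: queue=[G] q_used=1 → run G
t=20: (idle)
t=21: (idle)
t=22: (idle)
t=23: (idle)
t=24: (idle)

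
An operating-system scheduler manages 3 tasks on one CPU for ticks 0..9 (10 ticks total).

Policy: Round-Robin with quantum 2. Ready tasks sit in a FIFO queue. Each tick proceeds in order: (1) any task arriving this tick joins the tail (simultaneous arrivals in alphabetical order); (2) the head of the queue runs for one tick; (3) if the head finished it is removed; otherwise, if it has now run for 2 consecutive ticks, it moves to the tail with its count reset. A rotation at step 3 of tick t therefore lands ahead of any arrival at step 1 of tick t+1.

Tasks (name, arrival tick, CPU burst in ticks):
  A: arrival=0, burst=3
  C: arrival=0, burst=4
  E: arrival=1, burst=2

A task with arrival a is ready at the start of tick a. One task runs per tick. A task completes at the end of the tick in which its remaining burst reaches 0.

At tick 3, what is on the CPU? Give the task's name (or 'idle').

running at tick 3 = C

t=0: queue=[A,C] q_used=0 → run A
t=1: queue=[A,C,E] q_used=1 → run A
t=2: queue=[C,E,A] q_used=0 → run C
t=3: queue=[C,E,A] q_used=1 → run C
t=4: queue=[E,A,C] q_used=0 → run E
t=5: queue=[E,A,C] q_used=1 → run E
t=6: queue=[A,C] q_used=0 → run A
t=7: queue=[C] q_used=0 → run C
t=8: queue=[C] q_used=1 → run C
t=9: (idle)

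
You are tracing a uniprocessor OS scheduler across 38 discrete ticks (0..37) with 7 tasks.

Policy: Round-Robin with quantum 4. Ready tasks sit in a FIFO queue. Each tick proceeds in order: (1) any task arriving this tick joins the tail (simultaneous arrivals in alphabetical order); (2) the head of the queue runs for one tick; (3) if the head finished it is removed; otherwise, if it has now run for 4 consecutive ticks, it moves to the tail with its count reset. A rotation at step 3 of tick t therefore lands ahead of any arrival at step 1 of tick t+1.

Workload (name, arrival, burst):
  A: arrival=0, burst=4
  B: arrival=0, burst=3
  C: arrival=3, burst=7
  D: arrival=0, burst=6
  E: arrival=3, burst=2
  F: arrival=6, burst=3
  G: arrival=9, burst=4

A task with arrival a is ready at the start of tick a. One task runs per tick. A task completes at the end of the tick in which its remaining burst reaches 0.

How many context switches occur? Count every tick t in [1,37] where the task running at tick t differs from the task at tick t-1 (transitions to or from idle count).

t=0: queue=[A,B,D] q_used=0 → run A
t=1: queue=[A,B,D] q_used=1 → run A
t=2: queue=[A,B,D] q_used=2 → run A
t=3: queue=[A,B,D,C,E] q_used=3 → run A
t=4: queue=[B,D,C,E] q_used=0 → run B
t=5: queue=[B,D,C,E] q_used=1 → run B
t=6: queue=[B,D,C,E,F] q_used=2 → run B
t=7: queue=[D,C,E,F] q_used=0 → run D
t=8: queue=[D,C,E,F] q_used=1 → run D
t=9: queue=[D,C,E,F,G] q_used=2 → run D
t=10: queue=[D,C,E,F,G] q_used=3 → run D
t=11: queue=[C,E,F,G,D] q_used=0 → run C
t=12: queue=[C,E,F,G,D] q_used=1 → run C
t=13: queue=[C,E,F,G,D] q_used=2 → run C
t=14: queue=[C,E,F,G,D] q_used=3 → run C
t=15: queue=[E,F,G,D,C] q_used=0 → run E
t=16: queue=[E,F,G,D,C] q_used=1 → run E
t=17: queue=[F,G,D,C] q_used=0 → run F
t=18: queue=[F,G,D,C] q_used=1 → run F
t=19: queue=[F,G,D,C] q_used=2 → run F
t=20: queue=[G,D,C] q_used=0 → run G
t=21: queue=[G,D,C] q_used=1 → run G
t=22: queue=[G,D,C] q_used=2 → run G
t=23: queue=[G,D,C] q_used=3 → run G
t=24: queue=[D,C] q_used=0 → run D
t=25: queue=[D,C] q_used=1 → run D
t=26: queue=[C] q_used=0 → run C
t=27: queue=[C] q_used=1 → run C
t=28: queue=[C] q_used=2 → run C
t=29: (idle)
t=30: (idle)
t=31: (idle)
t=32: (idle)
t=33: (idle)
t=34: (idle)
t=35: (idle)
t=36: (idle)
t=37: (idle)

context switches = 9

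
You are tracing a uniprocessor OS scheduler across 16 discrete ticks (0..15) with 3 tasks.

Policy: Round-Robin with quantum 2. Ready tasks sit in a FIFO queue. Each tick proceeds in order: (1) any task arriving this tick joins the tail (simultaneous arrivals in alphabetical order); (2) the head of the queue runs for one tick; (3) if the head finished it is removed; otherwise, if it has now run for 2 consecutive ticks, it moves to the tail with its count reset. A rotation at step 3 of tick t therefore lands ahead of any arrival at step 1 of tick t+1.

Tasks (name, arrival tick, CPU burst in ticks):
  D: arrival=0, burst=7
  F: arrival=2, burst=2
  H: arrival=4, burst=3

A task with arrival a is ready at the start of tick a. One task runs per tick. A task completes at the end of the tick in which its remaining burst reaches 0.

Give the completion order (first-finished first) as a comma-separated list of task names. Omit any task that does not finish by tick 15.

t=0: queue=[D] q_used=0 → run D
t=1: queue=[D] q_used=1 → run D
t=2: queue=[D,F] q_used=0 → run D
t=3: queue=[D,F] q_used=1 → run D
t=4: queue=[F,D,H] q_used=0 → run F
t=5: queue=[F,D,H] q_used=1 → run F
t=6: queue=[D,H] q_used=0 → run D
t=7: queue=[D,H] q_used=1 → run D
t=8: queue=[H,D] q_used=0 → run H
t=9: queue=[H,D] q_used=1 → run H
t=10: queue=[D,H] q_used=0 → run D
t=11: queue=[H] q_used=0 → run H
t=12: (idle)
t=13: (idle)
t=14: (idle)
t=15: (idle)

completion order = F, D, H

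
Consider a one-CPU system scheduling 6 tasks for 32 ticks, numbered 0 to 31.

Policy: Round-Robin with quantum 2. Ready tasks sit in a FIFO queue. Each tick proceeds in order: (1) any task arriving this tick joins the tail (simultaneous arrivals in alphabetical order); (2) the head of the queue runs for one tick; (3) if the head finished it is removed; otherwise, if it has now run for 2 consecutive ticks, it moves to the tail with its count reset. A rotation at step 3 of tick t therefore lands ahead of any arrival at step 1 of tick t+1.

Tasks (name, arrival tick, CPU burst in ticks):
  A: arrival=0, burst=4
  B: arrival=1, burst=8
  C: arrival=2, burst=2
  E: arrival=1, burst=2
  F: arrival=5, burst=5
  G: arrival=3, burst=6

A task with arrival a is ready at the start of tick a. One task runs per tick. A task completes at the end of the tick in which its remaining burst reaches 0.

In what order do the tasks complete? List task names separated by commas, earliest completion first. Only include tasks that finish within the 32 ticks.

t=0: queue=[A] q_used=0 → run A
t=1: queue=[A,B,E] q_used=1 → run A
t=2: queue=[B,E,A,C] q_used=0 → run B
t=3: queue=[B,E,A,C,G] q_used=1 → run B
t=4: queue=[E,A,C,G,B] q_used=0 → run E
t=5: queue=[E,A,C,G,B,F] q_used=1 → run E
t=6: queue=[A,C,G,B,F] q_used=0 → run A
t=7: queue=[A,C,G,B,F] q_used=1 → run A
t=8: queue=[C,G,B,F] q_used=0 → run C
t=9: queue=[C,G,B,F] q_used=1 → run C
t=10: queue=[G,B,F] q_used=0 → run G
t=11: queue=[G,B,F] q_used=1 → run G
t=12: queue=[B,F,G] q_used=0 → run B
t=13: queue=[B,F,G] q_used=1 → run B
t=14: queue=[F,G,B] q_used=0 → run F
t=15: queue=[F,G,B] q_used=1 → run F
t=16: queue=[G,B,F] q_used=0 → run G
t=17: queue=[G,B,F] q_used=1 → run G
t=18: queue=[B,F,G] q_used=0 → run B
t=19: queue=[B,F,G] q_used=1 → run B
t=20: queue=[F,G,B] q_used=0 → run F
t=21: queue=[F,G,B] q_used=1 → run F
t=22: queue=[G,B,F] q_used=0 → run G
t=23: queue=[G,B,F] q_used=1 → run G
t=24: queue=[B,F] q_used=0 → run B
t=25: queue=[B,F] q_used=1 → run B
t=26: queue=[F] q_used=0 → run F
t=27: (idle)
t=28: (idle)
t=29: (idle)
t=30: (idle)
t=31: (idle)

completion order = E, A, C, G, B, F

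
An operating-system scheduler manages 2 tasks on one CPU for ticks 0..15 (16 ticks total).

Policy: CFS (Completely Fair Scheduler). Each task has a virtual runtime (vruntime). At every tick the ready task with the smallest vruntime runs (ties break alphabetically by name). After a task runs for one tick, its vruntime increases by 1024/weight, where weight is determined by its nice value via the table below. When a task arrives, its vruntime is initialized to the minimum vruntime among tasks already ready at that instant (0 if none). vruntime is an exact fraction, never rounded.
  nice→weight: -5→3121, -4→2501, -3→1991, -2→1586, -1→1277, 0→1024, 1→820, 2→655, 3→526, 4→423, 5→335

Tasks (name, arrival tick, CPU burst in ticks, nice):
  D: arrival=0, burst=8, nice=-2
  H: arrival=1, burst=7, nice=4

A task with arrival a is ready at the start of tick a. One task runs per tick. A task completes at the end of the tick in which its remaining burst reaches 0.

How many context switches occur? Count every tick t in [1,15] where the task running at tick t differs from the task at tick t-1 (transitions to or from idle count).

t=0: vr[D=0] → run D
t=1: vr[D=512/793 H=512/793] → run D
t=2: vr[D=1024/793 H=512/793] → run H
t=3: vr[D=1024/793 H=1028608/335439] → run D
t=4: vr[D=1536/793 H=1028608/335439] → run D
t=5: vr[D=2048/793 H=1028608/335439] → run D
t=6: vr[D=2560/793 H=1028608/335439] → run H
t=7: vr[D=2560/793 H=1840640/335439] → run D
t=8: vr[D=3072/793 H=1840640/335439] → run D
t=9: vr[D=3584/793 H=1840640/335439] → run D
t=10: vr[H=1840640/335439] → run H
t=11: vr[H=884224/111813] → run H
t=12: vr[H=3464704/335439] → run H
t=13: vr[H=4276736/335439] → run H
t=14: vr[H=1696256/111813] → run H
t=15: (idle)

context switches = 6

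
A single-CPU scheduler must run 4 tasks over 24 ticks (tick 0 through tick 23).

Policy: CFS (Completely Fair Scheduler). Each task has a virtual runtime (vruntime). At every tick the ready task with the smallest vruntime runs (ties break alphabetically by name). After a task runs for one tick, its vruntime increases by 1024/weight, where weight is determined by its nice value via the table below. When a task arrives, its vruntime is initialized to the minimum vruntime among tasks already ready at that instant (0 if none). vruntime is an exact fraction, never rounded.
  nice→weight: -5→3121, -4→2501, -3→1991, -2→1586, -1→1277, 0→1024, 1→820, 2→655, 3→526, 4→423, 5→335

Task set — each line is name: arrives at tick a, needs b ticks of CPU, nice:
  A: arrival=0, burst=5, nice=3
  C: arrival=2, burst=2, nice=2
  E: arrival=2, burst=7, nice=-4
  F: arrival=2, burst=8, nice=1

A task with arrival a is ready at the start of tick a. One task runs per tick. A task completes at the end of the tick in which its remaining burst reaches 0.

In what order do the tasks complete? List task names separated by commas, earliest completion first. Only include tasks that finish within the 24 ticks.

completion order = C, E, A, F

t=0: vr[A=0] → run A
t=1: vr[A=512/263] → run A
t=2: vr[A=1024/263 C=1024/263 E=1024/263 F=1024/263] → run A
t=3: vr[A=1536/263 C=1024/263 E=1024/263 F=1024/263] → run C
t=4: vr[A=1536/263 C=940032/172265 E=1024/263 F=1024/263] → run E
t=5: vr[A=1536/263 C=940032/172265 E=2830336/657763 F=1024/263] → run F
t=6: vr[A=1536/263 C=940032/172265 E=2830336/657763 F=277248/53915] → run E
t=7: vr[A=1536/263 C=940032/172265 E=3099648/657763 F=277248/53915] → run E
t=8: vr[A=1536/263 C=940032/172265 E=3368960/657763 F=277248/53915] → run E
t=9: vr[A=1536/263 C=940032/172265 E=3638272/657763 F=277248/53915] → run F
t=10: vr[A=1536/263 C=940032/172265 E=3638272/657763 F=344576/53915] → run C
t=11: vr[A=1536/263 E=3638272/657763 F=344576/53915] → run E
t=12: vr[A=1536/263 E=3907584/657763 F=344576/53915] → run A
t=13: vr[A=2048/263 E=3907584/657763 F=344576/53915] → run E
t=14: vr[A=2048/263 E=4176896/657763 F=344576/53915] → run E
t=15: vr[A=2048/263 F=344576/53915] → run F
t=16: vr[A=2048/263 F=411904/53915] → run F
t=17: vr[A=2048/263 F=479232/53915] → run A
t=18: vr[F=479232/53915] → run F
t=19: vr[F=109312/10783] → run F
t=20: vr[F=613888/53915] → run F
t=21: vr[F=681216/53915] → run F
t=22: (idle)
t=23: (idle)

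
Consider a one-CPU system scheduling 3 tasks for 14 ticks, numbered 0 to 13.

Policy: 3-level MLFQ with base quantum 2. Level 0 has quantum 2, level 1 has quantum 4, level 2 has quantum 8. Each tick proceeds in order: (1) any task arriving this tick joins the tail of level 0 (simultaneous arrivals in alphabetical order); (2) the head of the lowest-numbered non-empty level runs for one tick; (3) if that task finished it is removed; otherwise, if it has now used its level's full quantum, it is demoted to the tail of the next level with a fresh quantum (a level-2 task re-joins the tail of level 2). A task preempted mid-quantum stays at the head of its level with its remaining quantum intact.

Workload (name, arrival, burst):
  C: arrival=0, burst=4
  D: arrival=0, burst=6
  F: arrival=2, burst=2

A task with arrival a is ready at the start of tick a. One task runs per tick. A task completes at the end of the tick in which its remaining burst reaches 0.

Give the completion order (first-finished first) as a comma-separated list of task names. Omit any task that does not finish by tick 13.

completion order = F, C, D

t=0: L0/L1/L2 = CD/-/- → run C
t=1: L0/L1/L2 = CD/-/- → run C
t=2: L0/L1/L2 = DF/C/- → run D
t=3: L0/L1/L2 = DF/C/- → run D
t=4: L0/L1/L2 = F/CD/- → run F
t=5: L0/L1/L2 = F/CD/- → run F
t=6: L0/L1/L2 = -/CD/- → run C
t=7: L0/L1/L2 = -/CD/- → run C
t=8: L0/L1/L2 = -/D/- → run D
t=9: L0/L1/L2 = -/D/- → run D
t=10: L0/L1/L2 = -/D/- → run D
t=11: L0/L1/L2 = -/D/- → run D
t=12: (idle)
t=13: (idle)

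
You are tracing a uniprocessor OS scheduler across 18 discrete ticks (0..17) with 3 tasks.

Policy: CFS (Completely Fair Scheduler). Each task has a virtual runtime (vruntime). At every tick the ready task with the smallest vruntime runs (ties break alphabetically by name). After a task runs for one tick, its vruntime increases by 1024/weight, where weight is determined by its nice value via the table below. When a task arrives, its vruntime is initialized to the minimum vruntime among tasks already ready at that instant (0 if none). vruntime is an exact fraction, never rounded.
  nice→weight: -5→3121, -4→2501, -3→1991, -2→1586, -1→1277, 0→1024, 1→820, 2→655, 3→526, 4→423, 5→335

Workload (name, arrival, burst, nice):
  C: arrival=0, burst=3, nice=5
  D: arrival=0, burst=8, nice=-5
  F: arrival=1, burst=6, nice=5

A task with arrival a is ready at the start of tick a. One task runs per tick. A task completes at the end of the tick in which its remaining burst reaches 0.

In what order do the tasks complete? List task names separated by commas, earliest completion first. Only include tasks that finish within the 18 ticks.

t=0: vr[C=0 D=0] → run C
t=1: vr[C=1024/335 D=0 F=0] → run D
t=2: vr[C=1024/335 D=1024/3121 F=0] → run F
t=3: vr[C=1024/335 D=1024/3121 F=1024/335] → run D
t=4: vr[C=1024/335 D=2048/3121 F=1024/335] → run D
t=5: vr[C=1024/335 D=3072/3121 F=1024/335] → run D
t=6: vr[C=1024/335 D=4096/3121 F=1024/335] → run D
t=7: vr[C=1024/335 D=5120/3121 F=1024/335] → run D
t=8: vr[C=1024/335 D=6144/3121 F=1024/335] → run D
t=9: vr[C=1024/335 D=7168/3121 F=1024/335] → run D
t=10: vr[C=1024/335 F=1024/335] → run C
t=11: vr[C=2048/335 F=1024/335] → run F
t=12: vr[C=2048/335 F=2048/335] → run C
t=13: vr[F=2048/335] → run F
t=14: vr[F=3072/335] → run F
t=15: vr[F=4096/335] → run F
t=16: vr[F=1024/67] → run F
t=17: (idle)

completion order = D, C, F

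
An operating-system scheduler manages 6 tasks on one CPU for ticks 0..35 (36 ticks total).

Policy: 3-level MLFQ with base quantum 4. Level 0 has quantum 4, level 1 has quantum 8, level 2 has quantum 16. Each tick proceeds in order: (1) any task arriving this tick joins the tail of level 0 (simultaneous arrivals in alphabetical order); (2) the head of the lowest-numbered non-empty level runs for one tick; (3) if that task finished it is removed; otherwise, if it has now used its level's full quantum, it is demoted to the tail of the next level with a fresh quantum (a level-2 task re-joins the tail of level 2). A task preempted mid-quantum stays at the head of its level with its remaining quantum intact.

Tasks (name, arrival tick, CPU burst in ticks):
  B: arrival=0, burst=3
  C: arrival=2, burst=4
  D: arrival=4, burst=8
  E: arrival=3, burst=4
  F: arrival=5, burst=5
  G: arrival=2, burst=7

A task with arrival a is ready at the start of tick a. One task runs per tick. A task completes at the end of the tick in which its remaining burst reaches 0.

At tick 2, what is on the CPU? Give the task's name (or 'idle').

running at tick 2 = B

t=0: L0/L1/L2 = B/-/- → run B
t=1: L0/L1/L2 = B/-/- → run B
t=2: L0/L1/L2 = BCG/-/- → run B
t=3: L0/L1/L2 = CGE/-/- → run C
t=4: L0/L1/L2 = CGED/-/- → run C
t=5: L0/L1/L2 = CGEDF/-/- → run C
t=6: L0/L1/L2 = CGEDF/-/- → run C
t=7: L0/L1/L2 = GEDF/-/- → run G
t=8: L0/L1/L2 = GEDF/-/- → run G
t=9: L0/L1/L2 = GEDF/-/- → run G
t=10: L0/L1/L2 = GEDF/-/- → run G
t=11: L0/L1/L2 = EDF/G/- → run E
t=12: L0/L1/L2 = EDF/G/- → run E
t=13: L0/L1/L2 = EDF/G/- → run E
t=14: L0/L1/L2 = EDF/G/- → run E
t=15: L0/L1/L2 = DF/G/- → run D
t=16: L0/L1/L2 = DF/G/- → run D
t=17: L0/L1/L2 = DF/G/- → run D
t=18: L0/L1/L2 = DF/G/- → run D
t=19: L0/L1/L2 = F/GD/- → run F
t=20: L0/L1/L2 = F/GD/- → run F
t=21: L0/L1/L2 = F/GD/- → run F
t=22: L0/L1/L2 = F/GD/- → run F
t=23: L0/L1/L2 = -/GDF/- → run G
t=24: L0/L1/L2 = -/GDF/- → run G
t=25: L0/L1/L2 = -/GDF/- → run G
t=26: L0/L1/L2 = -/DF/- → run D
t=27: L0/L1/L2 = -/DF/- → run D
t=28: L0/L1/L2 = -/DF/- → run D
t=29: L0/L1/L2 = -/DF/- → run D
t=30: L0/L1/L2 = -/F/- → run F
t=31: (idle)
t=32: (idle)
t=33: (idle)
t=34: (idle)
t=35: (idle)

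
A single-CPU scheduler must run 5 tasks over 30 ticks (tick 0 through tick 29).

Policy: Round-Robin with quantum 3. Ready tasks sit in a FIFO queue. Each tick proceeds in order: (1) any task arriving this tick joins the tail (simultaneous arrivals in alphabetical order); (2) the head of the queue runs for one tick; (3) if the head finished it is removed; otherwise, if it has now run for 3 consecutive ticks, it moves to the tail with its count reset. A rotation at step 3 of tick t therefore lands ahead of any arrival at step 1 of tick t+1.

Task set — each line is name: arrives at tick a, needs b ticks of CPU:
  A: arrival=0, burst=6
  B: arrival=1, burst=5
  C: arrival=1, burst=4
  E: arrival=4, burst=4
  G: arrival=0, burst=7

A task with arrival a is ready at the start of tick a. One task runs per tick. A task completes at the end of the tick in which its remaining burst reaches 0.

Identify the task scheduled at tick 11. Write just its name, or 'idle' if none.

t=0: queue=[A,G] q_used=0 → run A
t=1: queue=[A,G,B,C] q_used=1 → run A
t=2: queue=[A,G,B,C] q_used=2 → run A
t=3: queue=[G,B,C,A] q_used=0 → run G
t=4: queue=[G,B,C,A,E] q_used=1 → run G
t=5: queue=[G,B,C,A,E] q_used=2 → run G
t=6: queue=[B,C,A,E,G] q_used=0 → run B
t=7: queue=[B,C,A,E,G] q_used=1 → run B
t=8: queue=[B,C,A,E,G] q_used=2 → run B
t=9: queue=[C,A,E,G,B] q_used=0 → run C
t=10: queue=[C,A,E,G,B] q_used=1 → run C
t=11: queue=[C,A,E,G,B] q_used=2 → run C
t=12: queue=[A,E,G,B,C] q_used=0 → run A
t=13: queue=[A,E,G,B,C] q_used=1 → run A
t=14: queue=[A,E,G,B,C] q_used=2 → run A
t=15: queue=[E,G,B,C] q_used=0 → run E
t=16: queue=[E,G,B,C] q_used=1 → run E
t=17: queue=[E,G,B,C] q_used=2 → run E
t=18: queue=[G,B,C,E] q_used=0 → run G
t=19: queue=[G,B,C,E] q_used=1 → run G
t=20: queue=[G,B,C,E] q_used=2 → run G
t=21: queue=[B,C,E,G] q_used=0 → run B
t=22: queue=[B,C,E,G] q_used=1 → run B
t=23: queue=[C,E,G] q_used=0 → run C
t=24: queue=[E,G] q_used=0 → run E
t=25: queue=[G] q_used=0 → run G
t=26: (idle)
t=27: (idle)
t=28: (idle)
t=29: (idle)

running at tick 11 = C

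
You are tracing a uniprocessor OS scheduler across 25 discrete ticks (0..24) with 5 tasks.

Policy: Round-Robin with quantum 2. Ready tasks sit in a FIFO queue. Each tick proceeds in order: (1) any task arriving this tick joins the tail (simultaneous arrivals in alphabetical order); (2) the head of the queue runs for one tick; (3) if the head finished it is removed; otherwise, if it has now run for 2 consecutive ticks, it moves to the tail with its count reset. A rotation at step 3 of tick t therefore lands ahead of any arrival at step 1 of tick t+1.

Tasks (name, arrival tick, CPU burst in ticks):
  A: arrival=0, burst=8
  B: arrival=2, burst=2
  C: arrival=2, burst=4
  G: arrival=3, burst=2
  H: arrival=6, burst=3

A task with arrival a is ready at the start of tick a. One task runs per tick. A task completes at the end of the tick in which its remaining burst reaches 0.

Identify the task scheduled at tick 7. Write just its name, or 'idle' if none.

running at tick 7 = C

t=0: queue=[A] q_used=0 → run A
t=1: queue=[A] q_used=1 → run A
t=2: queue=[A,B,C] q_used=0 → run A
t=3: queue=[A,B,C,G] q_used=1 → run A
t=4: queue=[B,C,G,A] q_used=0 → run B
t=5: queue=[B,C,G,A] q_used=1 → run B
t=6: queue=[C,G,A,H] q_used=0 → run C
t=7: queue=[C,G,A,H] q_used=1 → run C
t=8: queue=[G,A,H,C] q_used=0 → run G
t=9: queue=[G,A,H,C] q_used=1 → run G
t=10: queue=[A,H,C] q_used=0 → run A
t=11: queue=[A,H,C] q_used=1 → run A
t=12: queue=[H,C,A] q_used=0 → run H
t=13: queue=[H,C,A] q_used=1 → run H
t=14: queue=[C,A,H] q_used=0 → run C
t=15: queue=[C,A,H] q_used=1 → run C
t=16: queue=[A,H] q_used=0 → run A
t=17: queue=[A,H] q_used=1 → run A
t=18: queue=[H] q_used=0 → run H
t=19: (idle)
t=20: (idle)
t=21: (idle)
t=22: (idle)
t=23: (idle)
t=24: (idle)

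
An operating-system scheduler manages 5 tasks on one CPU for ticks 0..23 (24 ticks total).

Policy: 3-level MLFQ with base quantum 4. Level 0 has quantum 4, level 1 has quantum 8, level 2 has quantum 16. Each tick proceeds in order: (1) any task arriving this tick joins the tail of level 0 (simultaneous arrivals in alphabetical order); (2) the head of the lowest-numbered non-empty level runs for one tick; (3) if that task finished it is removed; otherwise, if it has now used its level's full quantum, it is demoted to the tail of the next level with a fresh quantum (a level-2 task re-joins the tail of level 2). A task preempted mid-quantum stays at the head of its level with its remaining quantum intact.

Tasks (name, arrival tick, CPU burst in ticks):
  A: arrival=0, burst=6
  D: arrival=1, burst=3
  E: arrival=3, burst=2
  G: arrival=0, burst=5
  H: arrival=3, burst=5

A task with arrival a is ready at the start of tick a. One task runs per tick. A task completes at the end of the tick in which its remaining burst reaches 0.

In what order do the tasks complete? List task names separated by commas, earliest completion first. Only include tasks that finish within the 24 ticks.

t=0: L0/L1/L2 = AG/-/- → run A
t=1: L0/L1/L2 = AGD/-/- → run A
t=2: L0/L1/L2 = AGD/-/- → run A
t=3: L0/L1/L2 = AGDEH/-/- → run A
t=4: L0/L1/L2 = GDEH/A/- → run G
t=5: L0/L1/L2 = GDEH/A/- → run G
t=6: L0/L1/L2 = GDEH/A/- → run G
t=7: L0/L1/L2 = GDEH/A/- → run G
t=8: L0/L1/L2 = DEH/AG/- → run D
t=9: L0/L1/L2 = DEH/AG/- → run D
t=10: L0/L1/L2 = DEH/AG/- → run D
t=11: L0/L1/L2 = EH/AG/- → run E
t=12: L0/L1/L2 = EH/AG/- → run E
t=13: L0/L1/L2 = H/AG/- → run H
t=14: L0/L1/L2 = H/AG/- → run H
t=15: L0/L1/L2 = H/AG/- → run H
t=16: L0/L1/L2 = H/AG/- → run H
t=17: L0/L1/L2 = -/AGH/- → run A
t=18: L0/L1/L2 = -/AGH/- → run A
t=19: L0/L1/L2 = -/GH/- → run G
t=20: L0/L1/L2 = -/H/- → run H
t=21: (idle)
t=22: (idle)
t=23: (idle)

completion order = D, E, A, G, H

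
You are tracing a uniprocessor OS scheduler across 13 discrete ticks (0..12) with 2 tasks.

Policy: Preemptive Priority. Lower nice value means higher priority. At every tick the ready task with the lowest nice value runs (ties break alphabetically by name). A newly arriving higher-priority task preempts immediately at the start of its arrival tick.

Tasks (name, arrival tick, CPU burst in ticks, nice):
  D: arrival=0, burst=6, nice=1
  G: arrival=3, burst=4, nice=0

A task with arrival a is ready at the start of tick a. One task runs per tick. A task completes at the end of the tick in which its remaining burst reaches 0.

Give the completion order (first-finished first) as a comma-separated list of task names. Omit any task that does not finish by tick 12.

completion order = G, D

t=0: ready={D} → run D
t=1: ready={D} → run D
t=2: ready={D} → run D
t=3: ready={D,G} → run G
t=4: ready={D,G} → run G
t=5: ready={D,G} → run G
t=6: ready={D,G} → run G
t=7: ready={D} → run D
t=8: ready={D} → run D
t=9: ready={D} → run D
t=10: (idle)
t=11: (idle)
t=12: (idle)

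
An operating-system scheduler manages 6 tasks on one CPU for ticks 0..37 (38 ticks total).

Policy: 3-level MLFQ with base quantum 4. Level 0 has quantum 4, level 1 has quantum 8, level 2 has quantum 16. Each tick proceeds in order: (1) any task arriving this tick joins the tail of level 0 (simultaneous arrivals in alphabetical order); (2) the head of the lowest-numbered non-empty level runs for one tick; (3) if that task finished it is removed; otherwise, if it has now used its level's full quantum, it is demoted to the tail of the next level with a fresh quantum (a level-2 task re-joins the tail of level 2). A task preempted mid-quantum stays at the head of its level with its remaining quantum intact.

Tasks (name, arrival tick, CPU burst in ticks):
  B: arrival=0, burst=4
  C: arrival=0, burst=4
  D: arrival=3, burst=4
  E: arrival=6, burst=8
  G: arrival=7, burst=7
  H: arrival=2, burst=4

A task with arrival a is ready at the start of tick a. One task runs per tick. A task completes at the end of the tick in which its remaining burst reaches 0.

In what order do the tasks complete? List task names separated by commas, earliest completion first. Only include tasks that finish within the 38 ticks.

completion order = B, C, H, D, E, G

t=0: L0/L1/L2 = BC/-/- → run B
t=1: L0/L1/L2 = BC/-/- → run B
t=2: L0/L1/L2 = BCH/-/- → run B
t=3: L0/L1/L2 = BCHD/-/- → run B
t=4: L0/L1/L2 = CHD/-/- → run C
t=5: L0/L1/L2 = CHD/-/- → run C
t=6: L0/L1/L2 = CHDE/-/- → run C
t=7: L0/L1/L2 = CHDEG/-/- → run C
t=8: L0/L1/L2 = HDEG/-/- → run H
t=9: L0/L1/L2 = HDEG/-/- → run H
t=10: L0/L1/L2 = HDEG/-/- → run H
t=11: L0/L1/L2 = HDEG/-/- → run H
t=12: L0/L1/L2 = DEG/-/- → run D
t=13: L0/L1/L2 = DEG/-/- → run D
t=14: L0/L1/L2 = DEG/-/- → run D
t=15: L0/L1/L2 = DEG/-/- → run D
t=16: L0/L1/L2 = EG/-/- → run E
t=17: L0/L1/L2 = EG/-/- → run E
t=18: L0/L1/L2 = EG/-/- → run E
t=19: L0/L1/L2 = EG/-/- → run E
t=20: L0/L1/L2 = G/E/- → run G
t=21: L0/L1/L2 = G/E/- → run G
t=22: L0/L1/L2 = G/E/- → run G
t=23: L0/L1/L2 = G/E/- → run G
t=24: L0/L1/L2 = -/EG/- → run E
t=25: L0/L1/L2 = -/EG/- → run E
t=26: L0/L1/L2 = -/EG/- → run E
t=27: L0/L1/L2 = -/EG/- → run E
t=28: L0/L1/L2 = -/G/- → run G
t=29: L0/L1/L2 = -/G/- → run G
t=30: L0/L1/L2 = -/G/- → run G
t=31: (idle)
t=32: (idle)
t=33: (idle)
t=34: (idle)
t=35: (idle)
t=36: (idle)
t=37: (idle)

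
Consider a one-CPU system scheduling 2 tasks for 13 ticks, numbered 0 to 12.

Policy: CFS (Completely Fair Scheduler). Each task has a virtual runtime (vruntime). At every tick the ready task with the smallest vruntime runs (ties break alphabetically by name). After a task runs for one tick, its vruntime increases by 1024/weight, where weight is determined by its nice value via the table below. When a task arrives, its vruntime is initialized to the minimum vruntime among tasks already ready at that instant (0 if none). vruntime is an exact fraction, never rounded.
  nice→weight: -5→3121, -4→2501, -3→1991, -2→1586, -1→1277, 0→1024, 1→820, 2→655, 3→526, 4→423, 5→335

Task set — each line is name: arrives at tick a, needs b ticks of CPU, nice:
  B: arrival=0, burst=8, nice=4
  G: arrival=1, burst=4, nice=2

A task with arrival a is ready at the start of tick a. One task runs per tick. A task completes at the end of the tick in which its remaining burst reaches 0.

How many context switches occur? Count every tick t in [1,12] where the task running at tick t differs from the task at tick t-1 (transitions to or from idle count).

t=0: vr[B=0] → run B
t=1: vr[B=1024/423 G=1024/423] → run B
t=2: vr[B=2048/423 G=1024/423] → run G
t=3: vr[B=2048/423 G=1103872/277065] → run G
t=4: vr[B=2048/423 G=1537024/277065] → run B
t=5: vr[B=1024/141 G=1537024/277065] → run G
t=6: vr[B=1024/141 G=1970176/277065] → run G
t=7: vr[B=1024/141] → run B
t=8: vr[B=4096/423] → run B
t=9: vr[B=5120/423] → run B
t=10: vr[B=2048/141] → run B
t=11: vr[B=7168/423] → run B
t=12: (idle)

context switches = 5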